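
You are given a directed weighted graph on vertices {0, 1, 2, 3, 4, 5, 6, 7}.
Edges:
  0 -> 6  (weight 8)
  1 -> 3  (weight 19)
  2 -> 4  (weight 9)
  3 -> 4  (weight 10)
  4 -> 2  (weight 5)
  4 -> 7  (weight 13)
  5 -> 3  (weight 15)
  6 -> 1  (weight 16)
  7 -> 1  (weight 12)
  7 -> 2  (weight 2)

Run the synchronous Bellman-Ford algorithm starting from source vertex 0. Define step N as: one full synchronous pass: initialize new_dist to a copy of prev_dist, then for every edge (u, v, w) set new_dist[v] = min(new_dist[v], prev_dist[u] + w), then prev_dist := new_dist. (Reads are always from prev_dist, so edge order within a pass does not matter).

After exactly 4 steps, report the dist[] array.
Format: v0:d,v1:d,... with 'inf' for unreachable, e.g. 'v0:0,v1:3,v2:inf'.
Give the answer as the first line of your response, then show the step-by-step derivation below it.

v0:0,v1:24,v2:inf,v3:43,v4:53,v5:inf,v6:8,v7:inf

step 1: dist = v0:0,v1:inf,v2:inf,v3:inf,v4:inf,v5:inf,v6:8,v7:inf
step 2: dist = v0:0,v1:24,v2:inf,v3:inf,v4:inf,v5:inf,v6:8,v7:inf
step 3: dist = v0:0,v1:24,v2:inf,v3:43,v4:inf,v5:inf,v6:8,v7:inf
step 4: dist = v0:0,v1:24,v2:inf,v3:43,v4:53,v5:inf,v6:8,v7:inf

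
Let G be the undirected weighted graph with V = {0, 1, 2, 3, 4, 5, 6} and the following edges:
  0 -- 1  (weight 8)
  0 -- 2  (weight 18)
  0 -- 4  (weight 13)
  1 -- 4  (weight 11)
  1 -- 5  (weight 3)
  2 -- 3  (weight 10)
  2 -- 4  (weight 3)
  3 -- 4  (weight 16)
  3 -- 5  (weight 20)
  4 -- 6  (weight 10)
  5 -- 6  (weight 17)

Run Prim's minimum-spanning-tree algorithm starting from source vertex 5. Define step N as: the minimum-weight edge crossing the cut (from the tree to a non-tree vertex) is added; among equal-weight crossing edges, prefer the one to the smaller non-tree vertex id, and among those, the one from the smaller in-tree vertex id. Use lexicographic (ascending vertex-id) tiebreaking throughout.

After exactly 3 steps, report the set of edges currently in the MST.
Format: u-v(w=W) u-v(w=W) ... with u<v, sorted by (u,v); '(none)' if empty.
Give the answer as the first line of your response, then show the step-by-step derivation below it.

0-1(w=8) 1-4(w=11) 1-5(w=3)

step 1: add edge 1-5 (w=3); MST = {1-5(w=3)}
step 2: add edge 0-1 (w=8); MST = {0-1(w=8) 1-5(w=3)}
step 3: add edge 1-4 (w=11); MST = {0-1(w=8) 1-4(w=11) 1-5(w=3)}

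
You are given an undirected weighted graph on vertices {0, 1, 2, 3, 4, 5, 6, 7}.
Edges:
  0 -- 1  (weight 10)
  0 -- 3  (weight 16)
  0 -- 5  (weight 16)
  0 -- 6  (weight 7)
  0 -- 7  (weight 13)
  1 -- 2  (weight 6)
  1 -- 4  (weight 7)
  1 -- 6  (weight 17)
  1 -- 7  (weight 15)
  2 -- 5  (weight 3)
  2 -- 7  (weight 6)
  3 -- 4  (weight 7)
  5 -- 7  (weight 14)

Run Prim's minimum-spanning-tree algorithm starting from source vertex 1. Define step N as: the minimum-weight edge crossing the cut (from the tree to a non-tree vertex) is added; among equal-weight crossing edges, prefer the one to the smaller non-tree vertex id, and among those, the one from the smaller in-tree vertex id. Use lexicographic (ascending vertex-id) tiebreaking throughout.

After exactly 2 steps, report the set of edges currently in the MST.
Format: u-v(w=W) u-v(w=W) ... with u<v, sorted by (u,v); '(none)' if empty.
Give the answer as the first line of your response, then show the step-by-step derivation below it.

1-2(w=6) 2-5(w=3)

step 1: add edge 1-2 (w=6); MST = {1-2(w=6)}
step 2: add edge 2-5 (w=3); MST = {1-2(w=6) 2-5(w=3)}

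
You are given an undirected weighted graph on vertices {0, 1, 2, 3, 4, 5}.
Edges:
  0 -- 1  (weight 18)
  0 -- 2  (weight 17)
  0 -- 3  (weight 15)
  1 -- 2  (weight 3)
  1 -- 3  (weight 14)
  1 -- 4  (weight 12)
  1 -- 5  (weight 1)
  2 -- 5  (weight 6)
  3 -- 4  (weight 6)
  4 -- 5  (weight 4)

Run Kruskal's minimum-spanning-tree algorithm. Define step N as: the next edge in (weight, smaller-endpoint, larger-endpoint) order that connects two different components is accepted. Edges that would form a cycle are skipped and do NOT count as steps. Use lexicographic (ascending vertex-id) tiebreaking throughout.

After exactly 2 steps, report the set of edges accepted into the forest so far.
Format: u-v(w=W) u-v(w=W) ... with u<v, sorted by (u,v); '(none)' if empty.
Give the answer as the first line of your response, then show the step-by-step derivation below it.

1-2(w=3) 1-5(w=1)

step 1: add edge 1-5 (w=1); MST = {1-5(w=1)}
step 2: add edge 1-2 (w=3); MST = {1-2(w=3) 1-5(w=1)}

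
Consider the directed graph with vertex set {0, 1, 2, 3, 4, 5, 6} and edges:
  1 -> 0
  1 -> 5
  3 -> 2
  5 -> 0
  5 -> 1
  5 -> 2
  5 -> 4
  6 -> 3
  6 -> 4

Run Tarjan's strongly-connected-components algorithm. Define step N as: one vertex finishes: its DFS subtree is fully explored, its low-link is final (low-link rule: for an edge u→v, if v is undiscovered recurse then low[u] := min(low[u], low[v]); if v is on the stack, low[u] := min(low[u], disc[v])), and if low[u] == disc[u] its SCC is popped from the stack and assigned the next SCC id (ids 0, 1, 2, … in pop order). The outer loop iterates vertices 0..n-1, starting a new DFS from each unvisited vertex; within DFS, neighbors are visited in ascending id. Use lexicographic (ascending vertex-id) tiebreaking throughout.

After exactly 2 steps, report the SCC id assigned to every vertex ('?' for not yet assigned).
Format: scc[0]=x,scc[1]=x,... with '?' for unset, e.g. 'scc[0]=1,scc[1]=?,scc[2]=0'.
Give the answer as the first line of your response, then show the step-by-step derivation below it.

scc[0]=0,scc[1]=?,scc[2]=1,scc[3]=?,scc[4]=?,scc[5]=?,scc[6]=?

step 1: low=(low[0]=0,low[1]=?,low[2]=?,low[3]=?,low[4]=?,low[5]=?,low[6]=?); scc=(scc[0]=0,scc[1]=?,scc[2]=?,scc[3]=?,scc[4]=?,scc[5]=?,scc[6]=?)
step 2: low=(low[0]=0,low[1]=1,low[2]=3,low[3]=?,low[4]=?,low[5]=1,low[6]=?); scc=(scc[0]=0,scc[1]=?,scc[2]=1,scc[3]=?,scc[4]=?,scc[5]=?,scc[6]=?)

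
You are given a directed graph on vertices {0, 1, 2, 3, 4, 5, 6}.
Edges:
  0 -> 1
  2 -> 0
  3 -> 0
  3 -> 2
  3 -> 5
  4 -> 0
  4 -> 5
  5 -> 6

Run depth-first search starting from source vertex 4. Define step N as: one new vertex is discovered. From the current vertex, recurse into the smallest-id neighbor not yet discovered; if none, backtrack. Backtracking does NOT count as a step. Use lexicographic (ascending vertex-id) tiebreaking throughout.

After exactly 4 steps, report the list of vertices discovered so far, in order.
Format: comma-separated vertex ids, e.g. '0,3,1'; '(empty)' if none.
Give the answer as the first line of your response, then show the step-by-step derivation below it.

4,0,1,5

step 1: discover 4; path=4; order=4
step 2: discover 0; path=4>0; order=4,0
step 3: discover 1; path=4>0>1; order=4,0,1
step 4: discover 5; path=4>5; order=4,0,1,5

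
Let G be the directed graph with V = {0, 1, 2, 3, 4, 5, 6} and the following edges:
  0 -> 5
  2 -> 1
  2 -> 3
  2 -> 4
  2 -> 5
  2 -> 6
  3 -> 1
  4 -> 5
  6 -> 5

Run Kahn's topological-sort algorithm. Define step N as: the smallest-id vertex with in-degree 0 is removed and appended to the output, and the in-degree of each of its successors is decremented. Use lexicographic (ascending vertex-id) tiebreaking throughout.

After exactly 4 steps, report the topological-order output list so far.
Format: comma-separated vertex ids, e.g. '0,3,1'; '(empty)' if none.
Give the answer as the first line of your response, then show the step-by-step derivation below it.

0,2,3,1

step 1: output 0; order=[0]; indeg=(0,2,0,1,1,3,1)
step 2: output 2; order=[0,2]; indeg=(0,1,0,0,0,2,0)
step 3: output 3; order=[0,2,3]; indeg=(0,0,0,0,0,2,0)
step 4: output 1; order=[0,2,3,1]; indeg=(0,0,0,0,0,2,0)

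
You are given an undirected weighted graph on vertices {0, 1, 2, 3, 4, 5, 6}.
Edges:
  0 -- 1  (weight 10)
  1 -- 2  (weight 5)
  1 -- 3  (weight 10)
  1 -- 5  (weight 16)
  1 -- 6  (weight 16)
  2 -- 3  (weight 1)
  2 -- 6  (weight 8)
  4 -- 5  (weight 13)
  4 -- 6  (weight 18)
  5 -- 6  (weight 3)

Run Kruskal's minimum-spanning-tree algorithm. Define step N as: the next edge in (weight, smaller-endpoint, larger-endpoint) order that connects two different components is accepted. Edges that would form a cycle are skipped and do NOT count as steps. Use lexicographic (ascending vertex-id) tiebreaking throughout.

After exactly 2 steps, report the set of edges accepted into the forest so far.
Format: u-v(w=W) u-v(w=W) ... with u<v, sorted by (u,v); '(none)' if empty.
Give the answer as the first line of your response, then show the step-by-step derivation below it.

2-3(w=1) 5-6(w=3)

step 1: add edge 2-3 (w=1); MST = {2-3(w=1)}
step 2: add edge 5-6 (w=3); MST = {2-3(w=1) 5-6(w=3)}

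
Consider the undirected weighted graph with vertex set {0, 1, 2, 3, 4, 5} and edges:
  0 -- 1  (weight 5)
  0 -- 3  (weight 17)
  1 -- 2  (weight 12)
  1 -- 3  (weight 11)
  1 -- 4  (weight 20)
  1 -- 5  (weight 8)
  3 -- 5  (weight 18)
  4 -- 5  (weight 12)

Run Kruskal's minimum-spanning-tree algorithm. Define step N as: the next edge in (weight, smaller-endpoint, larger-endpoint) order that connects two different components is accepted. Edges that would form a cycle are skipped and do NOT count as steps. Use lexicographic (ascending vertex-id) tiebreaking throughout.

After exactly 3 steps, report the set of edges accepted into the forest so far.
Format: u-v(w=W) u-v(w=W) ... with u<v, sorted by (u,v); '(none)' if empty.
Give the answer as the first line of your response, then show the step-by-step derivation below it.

0-1(w=5) 1-3(w=11) 1-5(w=8)

step 1: add edge 0-1 (w=5); MST = {0-1(w=5)}
step 2: add edge 1-5 (w=8); MST = {0-1(w=5) 1-5(w=8)}
step 3: add edge 1-3 (w=11); MST = {0-1(w=5) 1-3(w=11) 1-5(w=8)}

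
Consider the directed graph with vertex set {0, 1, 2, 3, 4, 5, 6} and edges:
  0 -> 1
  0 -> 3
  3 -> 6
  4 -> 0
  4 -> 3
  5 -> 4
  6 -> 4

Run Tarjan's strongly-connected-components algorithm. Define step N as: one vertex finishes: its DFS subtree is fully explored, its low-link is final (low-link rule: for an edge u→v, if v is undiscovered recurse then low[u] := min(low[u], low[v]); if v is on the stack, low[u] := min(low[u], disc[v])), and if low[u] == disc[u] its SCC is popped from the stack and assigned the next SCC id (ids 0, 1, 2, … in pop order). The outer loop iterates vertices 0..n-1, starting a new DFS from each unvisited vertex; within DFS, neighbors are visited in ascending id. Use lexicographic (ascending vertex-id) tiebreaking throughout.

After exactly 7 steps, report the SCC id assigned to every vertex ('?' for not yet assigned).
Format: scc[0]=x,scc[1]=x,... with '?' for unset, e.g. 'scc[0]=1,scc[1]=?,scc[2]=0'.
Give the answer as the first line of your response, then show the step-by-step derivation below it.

scc[0]=1,scc[1]=0,scc[2]=2,scc[3]=1,scc[4]=1,scc[5]=3,scc[6]=1

step 1: low=(low[0]=0,low[1]=1,low[2]=?,low[3]=?,low[4]=?,low[5]=?,low[6]=?); scc=(scc[0]=?,scc[1]=0,scc[2]=?,scc[3]=?,scc[4]=?,scc[5]=?,scc[6]=?)
step 2: low=(low[0]=0,low[1]=1,low[2]=?,low[3]=2,low[4]=0,low[5]=?,low[6]=3); scc=(scc[0]=?,scc[1]=0,scc[2]=?,scc[3]=?,scc[4]=?,scc[5]=?,scc[6]=?)
step 3: low=(low[0]=0,low[1]=1,low[2]=?,low[3]=2,low[4]=0,low[5]=?,low[6]=0); scc=(scc[0]=?,scc[1]=0,scc[2]=?,scc[3]=?,scc[4]=?,scc[5]=?,scc[6]=?)
step 4: low=(low[0]=0,low[1]=1,low[2]=?,low[3]=0,low[4]=0,low[5]=?,low[6]=0); scc=(scc[0]=?,scc[1]=0,scc[2]=?,scc[3]=?,scc[4]=?,scc[5]=?,scc[6]=?)
step 5: low=(low[0]=0,low[1]=1,low[2]=?,low[3]=0,low[4]=0,low[5]=?,low[6]=0); scc=(scc[0]=1,scc[1]=0,scc[2]=?,scc[3]=1,scc[4]=1,scc[5]=?,scc[6]=1)
step 6: low=(low[0]=0,low[1]=1,low[2]=5,low[3]=0,low[4]=0,low[5]=?,low[6]=0); scc=(scc[0]=1,scc[1]=0,scc[2]=2,scc[3]=1,scc[4]=1,scc[5]=?,scc[6]=1)
step 7: low=(low[0]=0,low[1]=1,low[2]=5,low[3]=0,low[4]=0,low[5]=6,low[6]=0); scc=(scc[0]=1,scc[1]=0,scc[2]=2,scc[3]=1,scc[4]=1,scc[5]=3,scc[6]=1)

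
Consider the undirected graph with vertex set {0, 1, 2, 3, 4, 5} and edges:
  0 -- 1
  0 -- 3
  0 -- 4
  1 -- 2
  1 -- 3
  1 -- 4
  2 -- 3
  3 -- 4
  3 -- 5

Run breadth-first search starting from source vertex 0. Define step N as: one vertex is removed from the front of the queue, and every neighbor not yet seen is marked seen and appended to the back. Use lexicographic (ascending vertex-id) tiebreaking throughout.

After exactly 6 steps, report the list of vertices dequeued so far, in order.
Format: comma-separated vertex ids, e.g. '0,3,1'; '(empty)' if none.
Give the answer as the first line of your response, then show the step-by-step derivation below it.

0,1,3,4,2,5

step 1: dequeue 0; queue=[1,3,4]; order=0
step 2: dequeue 1; queue=[3,4,2]; order=0,1
step 3: dequeue 3; queue=[4,2,5]; order=0,1,3
step 4: dequeue 4; queue=[2,5]; order=0,1,3,4
step 5: dequeue 2; queue=[5]; order=0,1,3,4,2
step 6: dequeue 5; queue=[(empty)]; order=0,1,3,4,2,5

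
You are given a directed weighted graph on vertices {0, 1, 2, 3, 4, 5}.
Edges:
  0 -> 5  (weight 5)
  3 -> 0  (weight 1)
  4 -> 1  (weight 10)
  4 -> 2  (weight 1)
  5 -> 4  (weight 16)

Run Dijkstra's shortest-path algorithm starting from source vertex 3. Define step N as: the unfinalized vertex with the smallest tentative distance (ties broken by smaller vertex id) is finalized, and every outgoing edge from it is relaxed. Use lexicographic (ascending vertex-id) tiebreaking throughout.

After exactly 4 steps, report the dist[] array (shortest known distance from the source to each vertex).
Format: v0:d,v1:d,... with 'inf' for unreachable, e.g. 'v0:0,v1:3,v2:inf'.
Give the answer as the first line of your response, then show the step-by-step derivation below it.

v0:1,v1:32,v2:23,v3:0,v4:22,v5:6

step 1: dist = v0:1,v1:inf,v2:inf,v3:0,v4:inf,v5:inf
step 2: dist = v0:1,v1:inf,v2:inf,v3:0,v4:inf,v5:6
step 3: dist = v0:1,v1:inf,v2:inf,v3:0,v4:22,v5:6
step 4: dist = v0:1,v1:32,v2:23,v3:0,v4:22,v5:6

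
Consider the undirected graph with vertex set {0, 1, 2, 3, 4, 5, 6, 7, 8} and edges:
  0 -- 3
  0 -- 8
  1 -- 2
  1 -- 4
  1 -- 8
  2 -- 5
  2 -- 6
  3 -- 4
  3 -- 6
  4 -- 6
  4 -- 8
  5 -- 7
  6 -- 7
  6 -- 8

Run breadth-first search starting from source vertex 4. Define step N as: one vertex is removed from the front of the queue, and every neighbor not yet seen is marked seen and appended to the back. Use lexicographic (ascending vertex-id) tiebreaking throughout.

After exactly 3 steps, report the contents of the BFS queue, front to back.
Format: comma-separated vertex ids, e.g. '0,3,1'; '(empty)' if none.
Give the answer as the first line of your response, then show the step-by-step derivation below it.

6,8,2,0

step 1: dequeue 4; queue=[1,3,6,8]; order=4
step 2: dequeue 1; queue=[3,6,8,2]; order=4,1
step 3: dequeue 3; queue=[6,8,2,0]; order=4,1,3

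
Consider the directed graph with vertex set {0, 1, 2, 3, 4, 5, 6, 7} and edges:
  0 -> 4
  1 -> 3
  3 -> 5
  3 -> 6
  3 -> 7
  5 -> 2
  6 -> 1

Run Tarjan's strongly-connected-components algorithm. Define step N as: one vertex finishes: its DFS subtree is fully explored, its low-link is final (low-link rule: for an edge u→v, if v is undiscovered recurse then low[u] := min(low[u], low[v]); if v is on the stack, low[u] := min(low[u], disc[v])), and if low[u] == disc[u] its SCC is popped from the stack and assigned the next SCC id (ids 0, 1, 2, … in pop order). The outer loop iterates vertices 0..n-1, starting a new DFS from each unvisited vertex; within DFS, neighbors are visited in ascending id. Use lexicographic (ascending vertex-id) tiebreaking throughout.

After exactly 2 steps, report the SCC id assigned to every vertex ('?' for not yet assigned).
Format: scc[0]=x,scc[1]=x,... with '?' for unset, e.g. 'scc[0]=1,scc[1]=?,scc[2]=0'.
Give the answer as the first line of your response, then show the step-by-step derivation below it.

scc[0]=1,scc[1]=?,scc[2]=?,scc[3]=?,scc[4]=0,scc[5]=?,scc[6]=?,scc[7]=?

step 1: low=(low[0]=0,low[1]=?,low[2]=?,low[3]=?,low[4]=1,low[5]=?,low[6]=?,low[7]=?); scc=(scc[0]=?,scc[1]=?,scc[2]=?,scc[3]=?,scc[4]=0,scc[5]=?,scc[6]=?,scc[7]=?)
step 2: low=(low[0]=0,low[1]=?,low[2]=?,low[3]=?,low[4]=1,low[5]=?,low[6]=?,low[7]=?); scc=(scc[0]=1,scc[1]=?,scc[2]=?,scc[3]=?,scc[4]=0,scc[5]=?,scc[6]=?,scc[7]=?)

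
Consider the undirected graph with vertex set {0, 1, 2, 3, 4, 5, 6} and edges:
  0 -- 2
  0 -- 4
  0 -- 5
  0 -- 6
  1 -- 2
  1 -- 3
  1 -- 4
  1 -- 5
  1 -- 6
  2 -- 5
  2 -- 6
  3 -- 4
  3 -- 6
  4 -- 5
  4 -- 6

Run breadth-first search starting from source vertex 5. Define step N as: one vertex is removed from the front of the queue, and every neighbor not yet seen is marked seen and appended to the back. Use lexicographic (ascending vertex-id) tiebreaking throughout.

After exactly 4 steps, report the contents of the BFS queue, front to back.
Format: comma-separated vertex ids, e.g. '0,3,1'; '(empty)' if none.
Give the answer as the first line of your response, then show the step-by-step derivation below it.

4,6,3

step 1: dequeue 5; queue=[0,1,2,4]; order=5
step 2: dequeue 0; queue=[1,2,4,6]; order=5,0
step 3: dequeue 1; queue=[2,4,6,3]; order=5,0,1
step 4: dequeue 2; queue=[4,6,3]; order=5,0,1,2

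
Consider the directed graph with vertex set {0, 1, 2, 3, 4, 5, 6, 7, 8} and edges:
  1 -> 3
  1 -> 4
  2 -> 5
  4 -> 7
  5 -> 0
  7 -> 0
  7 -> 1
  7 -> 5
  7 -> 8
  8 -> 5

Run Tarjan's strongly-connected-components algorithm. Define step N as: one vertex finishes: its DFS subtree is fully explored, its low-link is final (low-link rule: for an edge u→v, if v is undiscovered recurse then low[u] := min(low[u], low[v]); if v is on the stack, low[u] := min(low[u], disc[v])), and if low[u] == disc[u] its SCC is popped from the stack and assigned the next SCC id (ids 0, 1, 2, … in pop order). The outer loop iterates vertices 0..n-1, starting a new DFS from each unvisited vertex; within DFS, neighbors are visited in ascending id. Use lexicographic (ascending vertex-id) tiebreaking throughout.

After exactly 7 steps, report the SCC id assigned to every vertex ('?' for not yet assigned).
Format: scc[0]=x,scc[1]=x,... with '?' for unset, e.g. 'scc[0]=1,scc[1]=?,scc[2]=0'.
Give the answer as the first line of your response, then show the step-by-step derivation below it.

scc[0]=0,scc[1]=4,scc[2]=?,scc[3]=1,scc[4]=4,scc[5]=2,scc[6]=?,scc[7]=4,scc[8]=3

step 1: low=(low[0]=0,low[1]=?,low[2]=?,low[3]=?,low[4]=?,low[5]=?,low[6]=?,low[7]=?,low[8]=?); scc=(scc[0]=0,scc[1]=?,scc[2]=?,scc[3]=?,scc[4]=?,scc[5]=?,scc[6]=?,scc[7]=?,scc[8]=?)
step 2: low=(low[0]=0,low[1]=1,low[2]=?,low[3]=2,low[4]=?,low[5]=?,low[6]=?,low[7]=?,low[8]=?); scc=(scc[0]=0,scc[1]=?,scc[2]=?,scc[3]=1,scc[4]=?,scc[5]=?,scc[6]=?,scc[7]=?,scc[8]=?)
step 3: low=(low[0]=0,low[1]=1,low[2]=?,low[3]=2,low[4]=3,low[5]=5,low[6]=?,low[7]=1,low[8]=?); scc=(scc[0]=0,scc[1]=?,scc[2]=?,scc[3]=1,scc[4]=?,scc[5]=2,scc[6]=?,scc[7]=?,scc[8]=?)
step 4: low=(low[0]=0,low[1]=1,low[2]=?,low[3]=2,low[4]=3,low[5]=5,low[6]=?,low[7]=1,low[8]=6); scc=(scc[0]=0,scc[1]=?,scc[2]=?,scc[3]=1,scc[4]=?,scc[5]=2,scc[6]=?,scc[7]=?,scc[8]=3)
step 5: low=(low[0]=0,low[1]=1,low[2]=?,low[3]=2,low[4]=3,low[5]=5,low[6]=?,low[7]=1,low[8]=6); scc=(scc[0]=0,scc[1]=?,scc[2]=?,scc[3]=1,scc[4]=?,scc[5]=2,scc[6]=?,scc[7]=?,scc[8]=3)
step 6: low=(low[0]=0,low[1]=1,low[2]=?,low[3]=2,low[4]=1,low[5]=5,low[6]=?,low[7]=1,low[8]=6); scc=(scc[0]=0,scc[1]=?,scc[2]=?,scc[3]=1,scc[4]=?,scc[5]=2,scc[6]=?,scc[7]=?,scc[8]=3)
step 7: low=(low[0]=0,low[1]=1,low[2]=?,low[3]=2,low[4]=1,low[5]=5,low[6]=?,low[7]=1,low[8]=6); scc=(scc[0]=0,scc[1]=4,scc[2]=?,scc[3]=1,scc[4]=4,scc[5]=2,scc[6]=?,scc[7]=4,scc[8]=3)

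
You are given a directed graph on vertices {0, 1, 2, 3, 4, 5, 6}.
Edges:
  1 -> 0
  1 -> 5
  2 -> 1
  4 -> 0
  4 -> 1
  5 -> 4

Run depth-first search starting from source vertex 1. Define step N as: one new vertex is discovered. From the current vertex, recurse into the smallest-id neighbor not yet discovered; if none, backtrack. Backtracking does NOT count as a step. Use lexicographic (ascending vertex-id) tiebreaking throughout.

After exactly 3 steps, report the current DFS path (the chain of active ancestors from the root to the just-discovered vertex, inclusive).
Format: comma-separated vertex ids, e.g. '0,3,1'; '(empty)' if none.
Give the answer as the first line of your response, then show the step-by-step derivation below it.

1,5

step 1: discover 1; path=1; order=1
step 2: discover 0; path=1>0; order=1,0
step 3: discover 5; path=1>5; order=1,0,5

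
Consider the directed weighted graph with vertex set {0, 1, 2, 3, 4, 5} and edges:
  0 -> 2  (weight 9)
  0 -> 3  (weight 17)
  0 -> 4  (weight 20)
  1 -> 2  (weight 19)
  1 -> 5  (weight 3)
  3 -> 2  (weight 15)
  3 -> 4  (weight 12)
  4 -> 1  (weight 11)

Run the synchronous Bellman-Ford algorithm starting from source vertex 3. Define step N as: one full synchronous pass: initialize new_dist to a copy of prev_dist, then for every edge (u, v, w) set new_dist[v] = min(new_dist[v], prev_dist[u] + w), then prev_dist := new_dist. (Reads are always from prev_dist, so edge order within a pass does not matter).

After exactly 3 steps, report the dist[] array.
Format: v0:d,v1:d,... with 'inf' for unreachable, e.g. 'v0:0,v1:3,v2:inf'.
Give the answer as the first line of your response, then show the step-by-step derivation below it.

v0:inf,v1:23,v2:15,v3:0,v4:12,v5:26

step 1: dist = v0:inf,v1:inf,v2:15,v3:0,v4:12,v5:inf
step 2: dist = v0:inf,v1:23,v2:15,v3:0,v4:12,v5:inf
step 3: dist = v0:inf,v1:23,v2:15,v3:0,v4:12,v5:26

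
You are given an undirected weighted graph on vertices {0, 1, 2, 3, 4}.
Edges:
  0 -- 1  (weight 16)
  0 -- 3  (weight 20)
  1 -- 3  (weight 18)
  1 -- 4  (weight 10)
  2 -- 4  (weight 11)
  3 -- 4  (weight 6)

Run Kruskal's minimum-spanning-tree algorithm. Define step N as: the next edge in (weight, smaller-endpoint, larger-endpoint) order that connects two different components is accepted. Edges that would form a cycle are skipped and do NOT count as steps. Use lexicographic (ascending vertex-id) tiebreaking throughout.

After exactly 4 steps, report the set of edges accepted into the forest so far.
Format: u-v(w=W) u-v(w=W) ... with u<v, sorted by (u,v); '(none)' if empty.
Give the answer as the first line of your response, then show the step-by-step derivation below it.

0-1(w=16) 1-4(w=10) 2-4(w=11) 3-4(w=6)

step 1: add edge 3-4 (w=6); MST = {3-4(w=6)}
step 2: add edge 1-4 (w=10); MST = {1-4(w=10) 3-4(w=6)}
step 3: add edge 2-4 (w=11); MST = {1-4(w=10) 2-4(w=11) 3-4(w=6)}
step 4: add edge 0-1 (w=16); MST = {0-1(w=16) 1-4(w=10) 2-4(w=11) 3-4(w=6)}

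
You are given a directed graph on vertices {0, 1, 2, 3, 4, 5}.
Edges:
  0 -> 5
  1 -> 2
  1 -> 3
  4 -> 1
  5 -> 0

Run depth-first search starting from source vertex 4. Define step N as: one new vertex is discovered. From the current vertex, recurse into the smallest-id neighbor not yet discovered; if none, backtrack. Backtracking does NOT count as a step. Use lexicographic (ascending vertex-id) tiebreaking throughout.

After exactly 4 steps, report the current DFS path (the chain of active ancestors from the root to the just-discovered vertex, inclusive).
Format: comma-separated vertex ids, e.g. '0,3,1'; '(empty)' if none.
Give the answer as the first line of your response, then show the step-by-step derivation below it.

4,1,3

step 1: discover 4; path=4; order=4
step 2: discover 1; path=4>1; order=4,1
step 3: discover 2; path=4>1>2; order=4,1,2
step 4: discover 3; path=4>1>3; order=4,1,2,3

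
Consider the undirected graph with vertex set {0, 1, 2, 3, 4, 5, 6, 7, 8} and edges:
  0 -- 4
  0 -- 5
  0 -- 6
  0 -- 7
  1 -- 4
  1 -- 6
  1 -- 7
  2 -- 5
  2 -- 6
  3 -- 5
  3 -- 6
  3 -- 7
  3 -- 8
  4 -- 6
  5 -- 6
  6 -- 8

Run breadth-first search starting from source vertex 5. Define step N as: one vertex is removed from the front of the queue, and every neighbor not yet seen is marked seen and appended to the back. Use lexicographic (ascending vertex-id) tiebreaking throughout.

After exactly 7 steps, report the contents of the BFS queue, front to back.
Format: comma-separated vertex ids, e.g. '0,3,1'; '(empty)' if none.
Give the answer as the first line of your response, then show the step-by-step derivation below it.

8,1

step 1: dequeue 5; queue=[0,2,3,6]; order=5
step 2: dequeue 0; queue=[2,3,6,4,7]; order=5,0
step 3: dequeue 2; queue=[3,6,4,7]; order=5,0,2
step 4: dequeue 3; queue=[6,4,7,8]; order=5,0,2,3
step 5: dequeue 6; queue=[4,7,8,1]; order=5,0,2,3,6
step 6: dequeue 4; queue=[7,8,1]; order=5,0,2,3,6,4
step 7: dequeue 7; queue=[8,1]; order=5,0,2,3,6,4,7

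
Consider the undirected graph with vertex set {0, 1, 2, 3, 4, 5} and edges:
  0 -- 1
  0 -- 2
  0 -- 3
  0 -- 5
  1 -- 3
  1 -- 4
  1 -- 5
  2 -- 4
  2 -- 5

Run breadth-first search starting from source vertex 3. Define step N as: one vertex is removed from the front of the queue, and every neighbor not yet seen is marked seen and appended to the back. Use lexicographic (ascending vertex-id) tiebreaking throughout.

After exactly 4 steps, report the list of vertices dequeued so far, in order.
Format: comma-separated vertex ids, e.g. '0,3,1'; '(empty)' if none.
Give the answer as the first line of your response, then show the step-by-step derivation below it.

3,0,1,2

step 1: dequeue 3; queue=[0,1]; order=3
step 2: dequeue 0; queue=[1,2,5]; order=3,0
step 3: dequeue 1; queue=[2,5,4]; order=3,0,1
step 4: dequeue 2; queue=[5,4]; order=3,0,1,2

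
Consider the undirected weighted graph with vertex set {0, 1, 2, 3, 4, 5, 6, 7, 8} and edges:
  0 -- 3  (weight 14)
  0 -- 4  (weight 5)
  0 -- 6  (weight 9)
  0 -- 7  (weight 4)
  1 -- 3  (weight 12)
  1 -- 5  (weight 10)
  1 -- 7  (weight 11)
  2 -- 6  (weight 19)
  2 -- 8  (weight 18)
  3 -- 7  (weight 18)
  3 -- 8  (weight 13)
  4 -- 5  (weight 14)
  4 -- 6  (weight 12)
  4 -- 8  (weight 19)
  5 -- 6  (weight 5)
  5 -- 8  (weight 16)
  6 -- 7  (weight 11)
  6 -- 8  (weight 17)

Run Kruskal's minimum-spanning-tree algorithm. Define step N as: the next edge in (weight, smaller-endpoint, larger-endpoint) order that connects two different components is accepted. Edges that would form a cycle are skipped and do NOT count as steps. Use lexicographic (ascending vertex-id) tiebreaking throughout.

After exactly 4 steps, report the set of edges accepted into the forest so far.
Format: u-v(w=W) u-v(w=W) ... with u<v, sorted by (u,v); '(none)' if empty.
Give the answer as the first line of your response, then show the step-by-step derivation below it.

0-4(w=5) 0-6(w=9) 0-7(w=4) 5-6(w=5)

step 1: add edge 0-7 (w=4); MST = {0-7(w=4)}
step 2: add edge 0-4 (w=5); MST = {0-4(w=5) 0-7(w=4)}
step 3: add edge 5-6 (w=5); MST = {0-4(w=5) 0-7(w=4) 5-6(w=5)}
step 4: add edge 0-6 (w=9); MST = {0-4(w=5) 0-6(w=9) 0-7(w=4) 5-6(w=5)}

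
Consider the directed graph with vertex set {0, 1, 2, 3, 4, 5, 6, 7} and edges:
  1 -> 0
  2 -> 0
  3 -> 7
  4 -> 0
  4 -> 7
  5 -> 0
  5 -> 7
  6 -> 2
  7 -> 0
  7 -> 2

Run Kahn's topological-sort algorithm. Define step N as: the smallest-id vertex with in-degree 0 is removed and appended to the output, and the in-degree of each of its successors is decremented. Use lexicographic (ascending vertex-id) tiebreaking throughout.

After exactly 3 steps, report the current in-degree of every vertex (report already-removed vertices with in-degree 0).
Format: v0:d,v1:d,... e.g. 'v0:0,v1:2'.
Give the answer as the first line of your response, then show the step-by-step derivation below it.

v0:3,v1:0,v2:2,v3:0,v4:0,v5:0,v6:0,v7:1

step 1: output 1; order=[1]; indeg=(4,0,2,0,0,0,0,3)
step 2: output 3; order=[1,3]; indeg=(4,0,2,0,0,0,0,2)
step 3: output 4; order=[1,3,4]; indeg=(3,0,2,0,0,0,0,1)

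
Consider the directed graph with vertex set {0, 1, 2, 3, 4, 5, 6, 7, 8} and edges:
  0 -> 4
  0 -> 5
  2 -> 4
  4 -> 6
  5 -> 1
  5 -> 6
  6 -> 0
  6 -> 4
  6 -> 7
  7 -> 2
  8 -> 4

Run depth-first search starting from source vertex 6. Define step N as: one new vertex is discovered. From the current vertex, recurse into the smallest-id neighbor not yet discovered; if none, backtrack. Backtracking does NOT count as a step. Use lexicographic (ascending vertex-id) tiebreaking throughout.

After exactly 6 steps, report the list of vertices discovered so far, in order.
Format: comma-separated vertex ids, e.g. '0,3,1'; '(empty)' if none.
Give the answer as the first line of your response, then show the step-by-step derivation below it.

6,0,4,5,1,7

step 1: discover 6; path=6; order=6
step 2: discover 0; path=6>0; order=6,0
step 3: discover 4; path=6>0>4; order=6,0,4
step 4: discover 5; path=6>0>5; order=6,0,4,5
step 5: discover 1; path=6>0>5>1; order=6,0,4,5,1
step 6: discover 7; path=6>7; order=6,0,4,5,1,7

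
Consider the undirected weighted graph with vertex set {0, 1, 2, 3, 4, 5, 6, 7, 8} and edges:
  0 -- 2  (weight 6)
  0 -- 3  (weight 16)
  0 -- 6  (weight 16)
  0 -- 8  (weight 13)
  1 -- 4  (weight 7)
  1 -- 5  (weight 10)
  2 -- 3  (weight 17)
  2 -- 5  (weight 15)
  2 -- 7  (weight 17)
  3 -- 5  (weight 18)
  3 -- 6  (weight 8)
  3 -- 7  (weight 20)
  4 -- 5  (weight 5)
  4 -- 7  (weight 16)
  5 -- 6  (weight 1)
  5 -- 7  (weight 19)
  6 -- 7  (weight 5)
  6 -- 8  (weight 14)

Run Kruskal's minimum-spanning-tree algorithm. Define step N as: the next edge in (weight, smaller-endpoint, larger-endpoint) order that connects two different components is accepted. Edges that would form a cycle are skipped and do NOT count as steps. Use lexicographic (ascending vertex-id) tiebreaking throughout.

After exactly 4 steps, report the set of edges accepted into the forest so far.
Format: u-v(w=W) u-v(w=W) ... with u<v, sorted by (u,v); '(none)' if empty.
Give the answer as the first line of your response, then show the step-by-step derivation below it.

0-2(w=6) 4-5(w=5) 5-6(w=1) 6-7(w=5)

step 1: add edge 5-6 (w=1); MST = {5-6(w=1)}
step 2: add edge 4-5 (w=5); MST = {4-5(w=5) 5-6(w=1)}
step 3: add edge 6-7 (w=5); MST = {4-5(w=5) 5-6(w=1) 6-7(w=5)}
step 4: add edge 0-2 (w=6); MST = {0-2(w=6) 4-5(w=5) 5-6(w=1) 6-7(w=5)}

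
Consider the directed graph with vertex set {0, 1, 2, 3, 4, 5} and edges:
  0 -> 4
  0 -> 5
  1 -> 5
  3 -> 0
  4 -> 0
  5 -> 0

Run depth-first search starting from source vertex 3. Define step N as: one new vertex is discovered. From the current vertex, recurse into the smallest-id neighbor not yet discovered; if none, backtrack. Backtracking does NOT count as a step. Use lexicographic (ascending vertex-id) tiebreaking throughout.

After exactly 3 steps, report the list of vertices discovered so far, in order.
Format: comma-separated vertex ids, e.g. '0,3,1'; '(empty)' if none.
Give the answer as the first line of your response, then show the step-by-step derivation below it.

3,0,4

step 1: discover 3; path=3; order=3
step 2: discover 0; path=3>0; order=3,0
step 3: discover 4; path=3>0>4; order=3,0,4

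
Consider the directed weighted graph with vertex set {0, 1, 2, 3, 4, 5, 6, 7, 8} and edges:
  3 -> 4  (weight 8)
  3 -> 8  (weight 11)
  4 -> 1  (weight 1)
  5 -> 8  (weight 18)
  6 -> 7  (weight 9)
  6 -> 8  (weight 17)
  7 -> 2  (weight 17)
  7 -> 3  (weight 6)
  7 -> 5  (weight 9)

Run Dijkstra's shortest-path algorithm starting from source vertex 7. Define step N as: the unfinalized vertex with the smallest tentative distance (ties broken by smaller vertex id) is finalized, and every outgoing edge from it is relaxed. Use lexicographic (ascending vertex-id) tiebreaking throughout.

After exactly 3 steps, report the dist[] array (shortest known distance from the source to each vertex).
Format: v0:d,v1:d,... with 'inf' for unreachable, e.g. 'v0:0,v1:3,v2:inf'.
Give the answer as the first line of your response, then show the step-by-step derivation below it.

v0:inf,v1:inf,v2:17,v3:6,v4:14,v5:9,v6:inf,v7:0,v8:17

step 1: dist = v0:inf,v1:inf,v2:17,v3:6,v4:inf,v5:9,v6:inf,v7:0,v8:inf
step 2: dist = v0:inf,v1:inf,v2:17,v3:6,v4:14,v5:9,v6:inf,v7:0,v8:17
step 3: dist = v0:inf,v1:inf,v2:17,v3:6,v4:14,v5:9,v6:inf,v7:0,v8:17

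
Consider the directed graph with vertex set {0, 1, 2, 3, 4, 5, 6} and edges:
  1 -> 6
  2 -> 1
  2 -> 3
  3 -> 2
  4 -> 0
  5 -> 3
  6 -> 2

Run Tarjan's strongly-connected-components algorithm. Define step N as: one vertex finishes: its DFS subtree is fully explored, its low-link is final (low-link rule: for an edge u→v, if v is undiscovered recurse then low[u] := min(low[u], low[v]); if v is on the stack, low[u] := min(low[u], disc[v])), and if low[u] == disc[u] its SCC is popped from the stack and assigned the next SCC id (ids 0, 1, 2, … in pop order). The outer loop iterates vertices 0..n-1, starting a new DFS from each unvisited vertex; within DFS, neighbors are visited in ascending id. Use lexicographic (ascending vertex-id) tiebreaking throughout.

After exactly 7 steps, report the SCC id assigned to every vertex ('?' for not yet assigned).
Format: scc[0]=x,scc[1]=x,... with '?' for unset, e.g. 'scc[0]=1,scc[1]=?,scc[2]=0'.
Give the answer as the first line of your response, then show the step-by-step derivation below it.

scc[0]=0,scc[1]=1,scc[2]=1,scc[3]=1,scc[4]=2,scc[5]=3,scc[6]=1

step 1: low=(low[0]=0,low[1]=?,low[2]=?,low[3]=?,low[4]=?,low[5]=?,low[6]=?); scc=(scc[0]=0,scc[1]=?,scc[2]=?,scc[3]=?,scc[4]=?,scc[5]=?,scc[6]=?)
step 2: low=(low[0]=0,low[1]=1,low[2]=1,low[3]=3,low[4]=?,low[5]=?,low[6]=2); scc=(scc[0]=0,scc[1]=?,scc[2]=?,scc[3]=?,scc[4]=?,scc[5]=?,scc[6]=?)
step 3: low=(low[0]=0,low[1]=1,low[2]=1,low[3]=3,low[4]=?,low[5]=?,low[6]=2); scc=(scc[0]=0,scc[1]=?,scc[2]=?,scc[3]=?,scc[4]=?,scc[5]=?,scc[6]=?)
step 4: low=(low[0]=0,low[1]=1,low[2]=1,low[3]=3,low[4]=?,low[5]=?,low[6]=1); scc=(scc[0]=0,scc[1]=?,scc[2]=?,scc[3]=?,scc[4]=?,scc[5]=?,scc[6]=?)
step 5: low=(low[0]=0,low[1]=1,low[2]=1,low[3]=3,low[4]=?,low[5]=?,low[6]=1); scc=(scc[0]=0,scc[1]=1,scc[2]=1,scc[3]=1,scc[4]=?,scc[5]=?,scc[6]=1)
step 6: low=(low[0]=0,low[1]=1,low[2]=1,low[3]=3,low[4]=5,low[5]=?,low[6]=1); scc=(scc[0]=0,scc[1]=1,scc[2]=1,scc[3]=1,scc[4]=2,scc[5]=?,scc[6]=1)
step 7: low=(low[0]=0,low[1]=1,low[2]=1,low[3]=3,low[4]=5,low[5]=6,low[6]=1); scc=(scc[0]=0,scc[1]=1,scc[2]=1,scc[3]=1,scc[4]=2,scc[5]=3,scc[6]=1)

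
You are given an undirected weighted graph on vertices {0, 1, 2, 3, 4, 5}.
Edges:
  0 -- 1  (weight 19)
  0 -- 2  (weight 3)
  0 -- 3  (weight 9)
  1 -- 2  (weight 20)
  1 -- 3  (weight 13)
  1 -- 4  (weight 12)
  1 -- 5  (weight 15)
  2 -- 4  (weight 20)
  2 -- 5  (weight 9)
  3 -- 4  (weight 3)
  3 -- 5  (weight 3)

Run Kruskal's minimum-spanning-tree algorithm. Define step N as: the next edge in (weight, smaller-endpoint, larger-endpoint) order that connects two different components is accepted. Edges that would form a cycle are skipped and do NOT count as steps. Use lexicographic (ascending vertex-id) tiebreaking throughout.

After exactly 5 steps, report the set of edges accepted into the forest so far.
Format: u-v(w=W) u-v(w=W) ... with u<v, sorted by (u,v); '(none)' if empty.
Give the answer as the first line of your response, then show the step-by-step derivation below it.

0-2(w=3) 0-3(w=9) 1-4(w=12) 3-4(w=3) 3-5(w=3)

step 1: add edge 0-2 (w=3); MST = {0-2(w=3)}
step 2: add edge 3-4 (w=3); MST = {0-2(w=3) 3-4(w=3)}
step 3: add edge 3-5 (w=3); MST = {0-2(w=3) 3-4(w=3) 3-5(w=3)}
step 4: add edge 0-3 (w=9); MST = {0-2(w=3) 0-3(w=9) 3-4(w=3) 3-5(w=3)}
step 5: add edge 1-4 (w=12); MST = {0-2(w=3) 0-3(w=9) 1-4(w=12) 3-4(w=3) 3-5(w=3)}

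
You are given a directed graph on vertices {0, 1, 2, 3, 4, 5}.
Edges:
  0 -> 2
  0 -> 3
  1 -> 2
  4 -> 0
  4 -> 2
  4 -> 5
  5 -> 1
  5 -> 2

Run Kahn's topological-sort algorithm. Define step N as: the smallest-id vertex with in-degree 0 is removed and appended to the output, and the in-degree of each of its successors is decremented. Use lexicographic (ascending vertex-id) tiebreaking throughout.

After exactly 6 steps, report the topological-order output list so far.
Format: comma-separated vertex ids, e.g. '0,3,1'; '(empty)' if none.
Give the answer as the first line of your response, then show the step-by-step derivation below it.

4,0,3,5,1,2

step 1: output 4; order=[4]; indeg=(0,1,3,1,0,0)
step 2: output 0; order=[4,0]; indeg=(0,1,2,0,0,0)
step 3: output 3; order=[4,0,3]; indeg=(0,1,2,0,0,0)
step 4: output 5; order=[4,0,3,5]; indeg=(0,0,1,0,0,0)
step 5: output 1; order=[4,0,3,5,1]; indeg=(0,0,0,0,0,0)
step 6: output 2; order=[4,0,3,5,1,2]; indeg=(0,0,0,0,0,0)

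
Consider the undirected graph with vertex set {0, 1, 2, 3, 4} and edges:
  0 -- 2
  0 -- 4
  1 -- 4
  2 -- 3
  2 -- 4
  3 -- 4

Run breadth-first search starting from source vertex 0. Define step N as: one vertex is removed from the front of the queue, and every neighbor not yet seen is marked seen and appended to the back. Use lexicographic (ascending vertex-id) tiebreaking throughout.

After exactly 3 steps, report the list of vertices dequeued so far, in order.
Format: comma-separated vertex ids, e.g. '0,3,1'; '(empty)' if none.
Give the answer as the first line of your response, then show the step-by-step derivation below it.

0,2,4

step 1: dequeue 0; queue=[2,4]; order=0
step 2: dequeue 2; queue=[4,3]; order=0,2
step 3: dequeue 4; queue=[3,1]; order=0,2,4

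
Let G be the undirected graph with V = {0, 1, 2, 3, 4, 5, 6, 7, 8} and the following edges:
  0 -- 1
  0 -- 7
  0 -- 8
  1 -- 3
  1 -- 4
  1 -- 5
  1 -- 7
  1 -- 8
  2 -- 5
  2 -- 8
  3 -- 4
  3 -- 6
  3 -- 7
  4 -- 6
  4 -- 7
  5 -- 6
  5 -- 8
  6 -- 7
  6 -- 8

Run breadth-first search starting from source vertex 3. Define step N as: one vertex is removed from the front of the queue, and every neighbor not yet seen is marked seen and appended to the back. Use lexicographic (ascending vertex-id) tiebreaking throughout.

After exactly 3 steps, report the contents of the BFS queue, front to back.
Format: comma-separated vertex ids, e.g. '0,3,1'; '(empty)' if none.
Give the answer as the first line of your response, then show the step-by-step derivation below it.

6,7,0,5,8

step 1: dequeue 3; queue=[1,4,6,7]; order=3
step 2: dequeue 1; queue=[4,6,7,0,5,8]; order=3,1
step 3: dequeue 4; queue=[6,7,0,5,8]; order=3,1,4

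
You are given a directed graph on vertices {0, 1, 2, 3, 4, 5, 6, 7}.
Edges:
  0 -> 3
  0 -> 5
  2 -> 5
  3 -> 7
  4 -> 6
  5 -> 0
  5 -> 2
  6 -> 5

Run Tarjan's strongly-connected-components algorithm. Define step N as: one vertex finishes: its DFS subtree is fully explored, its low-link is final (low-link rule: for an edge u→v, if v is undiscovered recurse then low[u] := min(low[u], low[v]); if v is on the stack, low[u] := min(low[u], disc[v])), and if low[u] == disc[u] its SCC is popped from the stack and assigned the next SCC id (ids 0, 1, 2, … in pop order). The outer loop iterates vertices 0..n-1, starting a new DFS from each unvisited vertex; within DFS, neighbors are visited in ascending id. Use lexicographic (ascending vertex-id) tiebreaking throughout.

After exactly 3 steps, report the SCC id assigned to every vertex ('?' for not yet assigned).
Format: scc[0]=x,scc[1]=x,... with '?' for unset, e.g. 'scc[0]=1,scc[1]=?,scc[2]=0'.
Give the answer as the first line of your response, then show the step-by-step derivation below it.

scc[0]=?,scc[1]=?,scc[2]=?,scc[3]=1,scc[4]=?,scc[5]=?,scc[6]=?,scc[7]=0

step 1: low=(low[0]=0,low[1]=?,low[2]=?,low[3]=1,low[4]=?,low[5]=?,low[6]=?,low[7]=2); scc=(scc[0]=?,scc[1]=?,scc[2]=?,scc[3]=?,scc[4]=?,scc[5]=?,scc[6]=?,scc[7]=0)
step 2: low=(low[0]=0,low[1]=?,low[2]=?,low[3]=1,low[4]=?,low[5]=?,low[6]=?,low[7]=2); scc=(scc[0]=?,scc[1]=?,scc[2]=?,scc[3]=1,scc[4]=?,scc[5]=?,scc[6]=?,scc[7]=0)
step 3: low=(low[0]=0,low[1]=?,low[2]=3,low[3]=1,low[4]=?,low[5]=0,low[6]=?,low[7]=2); scc=(scc[0]=?,scc[1]=?,scc[2]=?,scc[3]=1,scc[4]=?,scc[5]=?,scc[6]=?,scc[7]=0)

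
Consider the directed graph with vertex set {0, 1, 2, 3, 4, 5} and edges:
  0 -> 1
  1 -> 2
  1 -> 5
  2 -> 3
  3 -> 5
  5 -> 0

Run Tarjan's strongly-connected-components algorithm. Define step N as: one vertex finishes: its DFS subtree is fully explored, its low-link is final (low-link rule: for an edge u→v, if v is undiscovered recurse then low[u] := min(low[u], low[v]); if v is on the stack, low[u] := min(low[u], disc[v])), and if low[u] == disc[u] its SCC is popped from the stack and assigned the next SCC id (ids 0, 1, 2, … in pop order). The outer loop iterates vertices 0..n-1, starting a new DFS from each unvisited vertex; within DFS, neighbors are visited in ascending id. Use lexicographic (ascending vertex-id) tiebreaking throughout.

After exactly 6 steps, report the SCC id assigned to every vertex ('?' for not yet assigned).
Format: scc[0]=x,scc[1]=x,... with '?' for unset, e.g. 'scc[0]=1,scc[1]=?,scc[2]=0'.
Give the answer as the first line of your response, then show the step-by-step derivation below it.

scc[0]=0,scc[1]=0,scc[2]=0,scc[3]=0,scc[4]=1,scc[5]=0

step 1: low=(low[0]=0,low[1]=1,low[2]=2,low[3]=3,low[4]=?,low[5]=0); scc=(scc[0]=?,scc[1]=?,scc[2]=?,scc[3]=?,scc[4]=?,scc[5]=?)
step 2: low=(low[0]=0,low[1]=1,low[2]=2,low[3]=0,low[4]=?,low[5]=0); scc=(scc[0]=?,scc[1]=?,scc[2]=?,scc[3]=?,scc[4]=?,scc[5]=?)
step 3: low=(low[0]=0,low[1]=1,low[2]=0,low[3]=0,low[4]=?,low[5]=0); scc=(scc[0]=?,scc[1]=?,scc[2]=?,scc[3]=?,scc[4]=?,scc[5]=?)
step 4: low=(low[0]=0,low[1]=0,low[2]=0,low[3]=0,low[4]=?,low[5]=0); scc=(scc[0]=?,scc[1]=?,scc[2]=?,scc[3]=?,scc[4]=?,scc[5]=?)
step 5: low=(low[0]=0,low[1]=0,low[2]=0,low[3]=0,low[4]=?,low[5]=0); scc=(scc[0]=0,scc[1]=0,scc[2]=0,scc[3]=0,scc[4]=?,scc[5]=0)
step 6: low=(low[0]=0,low[1]=0,low[2]=0,low[3]=0,low[4]=5,low[5]=0); scc=(scc[0]=0,scc[1]=0,scc[2]=0,scc[3]=0,scc[4]=1,scc[5]=0)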